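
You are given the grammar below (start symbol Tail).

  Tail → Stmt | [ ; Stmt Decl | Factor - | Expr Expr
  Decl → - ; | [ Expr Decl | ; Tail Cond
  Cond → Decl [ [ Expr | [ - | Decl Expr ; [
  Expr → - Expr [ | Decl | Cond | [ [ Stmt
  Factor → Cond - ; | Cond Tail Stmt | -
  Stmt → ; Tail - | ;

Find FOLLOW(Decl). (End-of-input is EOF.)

In Tail → [ ; Stmt Decl: Decl is at the end, add FOLLOW(Tail) = { EOF, -, ;, [ }.
In Decl → [ Expr Decl: Decl is at the end, add FOLLOW(Decl) = { EOF, -, ;, [ }.
In Cond → Decl [ [ Expr: add FIRST([ [ Expr) = { [ }.
In Cond → Decl Expr ; [: add FIRST(Expr ; [) = { -, ;, [ }.
In Expr → Decl: Decl is at the end, add FOLLOW(Expr) = { EOF, -, ;, [ }.
Union: FOLLOW(Decl) = { EOF, -, ;, [ }.

{ EOF, -, ;, [ }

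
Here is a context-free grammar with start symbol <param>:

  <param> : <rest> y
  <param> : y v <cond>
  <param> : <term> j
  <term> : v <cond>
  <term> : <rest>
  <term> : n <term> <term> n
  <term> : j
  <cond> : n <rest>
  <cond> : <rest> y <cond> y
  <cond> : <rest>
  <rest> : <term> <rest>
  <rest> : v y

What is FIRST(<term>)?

<term> : v <cond> contributes {v}.
From <term> : <rest>: add FIRST(<rest>) = { j, n, v }.
<term> : n <term> <term> n contributes {n}.
<term> : j contributes {j}.
Union: FIRST(<term>) = { j, n, v }.

{ j, n, v }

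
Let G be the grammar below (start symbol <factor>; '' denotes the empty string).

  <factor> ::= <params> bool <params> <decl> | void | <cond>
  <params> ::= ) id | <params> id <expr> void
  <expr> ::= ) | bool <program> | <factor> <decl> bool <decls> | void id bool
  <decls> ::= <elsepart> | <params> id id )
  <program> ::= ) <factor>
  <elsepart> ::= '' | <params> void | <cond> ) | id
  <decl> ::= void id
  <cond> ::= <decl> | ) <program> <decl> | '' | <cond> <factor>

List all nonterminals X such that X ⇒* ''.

{ <cond>, <decls>, <elsepart>, <factor> }

Directly nullable (have an ''-production): <elsepart>, <cond>.
<factor> ::= <cond> with every symbol nullable, so <factor> is nullable.
<decls> ::= <elsepart> with every symbol nullable, so <decls> is nullable.
No other nonterminal has a production whose RHS symbols are all nullable.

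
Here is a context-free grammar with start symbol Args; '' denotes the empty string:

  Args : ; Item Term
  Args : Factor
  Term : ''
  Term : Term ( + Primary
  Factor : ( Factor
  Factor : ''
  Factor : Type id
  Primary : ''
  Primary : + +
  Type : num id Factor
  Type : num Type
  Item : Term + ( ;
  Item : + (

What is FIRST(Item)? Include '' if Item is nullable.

From Item : Term + ( ;: Term nullable, take FIRST(Term) ∪ {+} = { (, + }.
Item : + ( contributes {+}.
Union: FIRST(Item) = { (, + }.

{ (, + }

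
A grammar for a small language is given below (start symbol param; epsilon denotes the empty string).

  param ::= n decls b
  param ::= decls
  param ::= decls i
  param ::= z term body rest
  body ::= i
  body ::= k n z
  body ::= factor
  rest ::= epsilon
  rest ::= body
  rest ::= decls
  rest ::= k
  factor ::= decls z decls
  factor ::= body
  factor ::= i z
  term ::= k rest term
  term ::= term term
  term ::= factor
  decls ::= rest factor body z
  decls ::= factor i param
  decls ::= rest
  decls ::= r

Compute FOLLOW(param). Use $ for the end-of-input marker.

{ $, b, i, k, r, z }

param is the start symbol, so $ ∈ FOLLOW(param).
In decls ::= factor i param: param is at the end, add FOLLOW(decls) = { $, b, i, k, r, z }.
Union: FOLLOW(param) = { $, b, i, k, r, z }.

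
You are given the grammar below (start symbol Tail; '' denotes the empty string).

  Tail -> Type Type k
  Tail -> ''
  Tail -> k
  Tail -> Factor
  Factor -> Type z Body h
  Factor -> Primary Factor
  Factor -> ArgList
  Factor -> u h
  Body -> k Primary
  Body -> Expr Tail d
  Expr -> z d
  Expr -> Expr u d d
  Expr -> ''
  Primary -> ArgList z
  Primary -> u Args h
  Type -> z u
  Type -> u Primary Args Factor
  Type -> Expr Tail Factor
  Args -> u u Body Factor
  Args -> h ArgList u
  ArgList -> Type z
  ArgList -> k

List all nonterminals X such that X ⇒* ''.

Directly nullable (have an ''-production): Tail, Expr.
No other nonterminal has a production whose RHS symbols are all nullable.

{ Expr, Tail }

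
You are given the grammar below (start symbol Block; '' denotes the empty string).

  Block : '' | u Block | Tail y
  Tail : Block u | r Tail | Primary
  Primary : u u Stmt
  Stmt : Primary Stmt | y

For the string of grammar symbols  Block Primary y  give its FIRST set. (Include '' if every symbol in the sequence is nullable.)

{ r, u }

Add FIRST(Block)\{''} = { r, u }; Block is nullable, continue.
Add FIRST(Primary) = { u }; Primary is not nullable, stop.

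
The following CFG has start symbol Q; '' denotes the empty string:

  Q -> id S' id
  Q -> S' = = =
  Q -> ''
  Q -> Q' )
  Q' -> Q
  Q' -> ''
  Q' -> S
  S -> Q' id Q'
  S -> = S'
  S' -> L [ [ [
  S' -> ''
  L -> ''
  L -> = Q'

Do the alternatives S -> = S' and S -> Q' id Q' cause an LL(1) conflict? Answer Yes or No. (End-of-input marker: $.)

Yes

FIRST(= S') = { = } and FIRST(Q' id Q') = { ), =, [, id }.
Both contain =, so the two alternatives are not disjoint — LL(1) conflict.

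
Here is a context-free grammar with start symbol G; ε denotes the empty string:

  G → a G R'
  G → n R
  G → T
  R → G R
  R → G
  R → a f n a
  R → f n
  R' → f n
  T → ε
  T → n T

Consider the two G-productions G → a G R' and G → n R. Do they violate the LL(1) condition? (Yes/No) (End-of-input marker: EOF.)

No

FIRST(a G R') = { a } and FIRST(n R) = { n }.
The FIRST sets are disjoint and neither alternative is nullable — no conflict.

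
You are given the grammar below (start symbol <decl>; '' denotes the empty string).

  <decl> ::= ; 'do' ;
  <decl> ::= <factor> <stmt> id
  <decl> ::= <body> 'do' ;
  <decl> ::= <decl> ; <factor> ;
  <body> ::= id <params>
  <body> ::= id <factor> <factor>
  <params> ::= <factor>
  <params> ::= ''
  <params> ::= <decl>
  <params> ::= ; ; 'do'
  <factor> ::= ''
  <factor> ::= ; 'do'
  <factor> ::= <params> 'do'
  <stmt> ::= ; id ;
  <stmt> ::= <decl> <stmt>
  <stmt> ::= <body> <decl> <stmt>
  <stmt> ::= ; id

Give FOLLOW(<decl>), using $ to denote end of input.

{ $, 'do', ;, id }

<decl> is the start symbol, so $ ∈ FOLLOW(<decl>).
In <decl> ::= <decl> ; <factor> ;: add FIRST(; <factor> ;) = { ; }.
In <params> ::= <decl>: <decl> is at the end, add FOLLOW(<params>) = { 'do', ;, id }.
In <stmt> ::= <decl> <stmt>: add FIRST(<stmt>) = { 'do', ;, id }.
In <stmt> ::= <body> <decl> <stmt>: add FIRST(<stmt>) = { 'do', ;, id }.
Union: FOLLOW(<decl>) = { $, 'do', ;, id }.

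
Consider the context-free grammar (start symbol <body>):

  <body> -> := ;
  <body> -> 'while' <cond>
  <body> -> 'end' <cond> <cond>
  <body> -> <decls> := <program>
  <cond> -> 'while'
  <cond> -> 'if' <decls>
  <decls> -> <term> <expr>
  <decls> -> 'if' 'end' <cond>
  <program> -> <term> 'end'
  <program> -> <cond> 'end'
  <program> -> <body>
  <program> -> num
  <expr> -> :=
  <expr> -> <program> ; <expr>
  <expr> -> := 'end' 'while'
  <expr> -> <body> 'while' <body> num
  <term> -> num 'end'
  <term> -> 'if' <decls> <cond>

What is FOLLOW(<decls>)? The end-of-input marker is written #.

{ #, 'end', 'if', 'while', :=, ;, num }

In <body> -> <decls> := <program>: add FIRST(:= <program>) = { := }.
In <cond> -> 'if' <decls>: <decls> is at the end, add FOLLOW(<cond>) = { #, 'end', 'if', 'while', :=, ;, num }.
In <term> -> 'if' <decls> <cond>: add FIRST(<cond>) = { 'if', 'while' }.
Union: FOLLOW(<decls>) = { #, 'end', 'if', 'while', :=, ;, num }.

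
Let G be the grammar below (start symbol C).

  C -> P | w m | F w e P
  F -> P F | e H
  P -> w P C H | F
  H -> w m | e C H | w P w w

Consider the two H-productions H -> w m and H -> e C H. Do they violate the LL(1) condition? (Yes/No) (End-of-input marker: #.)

FIRST(w m) = { w } and FIRST(e C H) = { e }.
The FIRST sets are disjoint and neither alternative is nullable — no conflict.

No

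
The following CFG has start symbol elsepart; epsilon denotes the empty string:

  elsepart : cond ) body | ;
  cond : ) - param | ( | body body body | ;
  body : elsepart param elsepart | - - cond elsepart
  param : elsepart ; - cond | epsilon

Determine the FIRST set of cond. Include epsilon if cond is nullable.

{ (, ), -, ; }

cond : ) - param contributes {)}.
cond : ( contributes {(}.
From cond : body body body: add FIRST(body) = { (, ), -, ; }.
cond : ; contributes {;}.
Union: FIRST(cond) = { (, ), -, ; }.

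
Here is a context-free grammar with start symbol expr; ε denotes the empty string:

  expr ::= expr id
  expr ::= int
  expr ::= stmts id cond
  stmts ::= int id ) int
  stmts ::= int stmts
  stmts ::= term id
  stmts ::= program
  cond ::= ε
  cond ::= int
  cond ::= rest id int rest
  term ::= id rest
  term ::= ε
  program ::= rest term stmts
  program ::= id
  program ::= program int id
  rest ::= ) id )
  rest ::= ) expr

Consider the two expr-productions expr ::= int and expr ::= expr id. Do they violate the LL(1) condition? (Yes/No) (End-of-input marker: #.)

Yes

FIRST(int) = { int } and FIRST(expr id) = { ), id, int }.
Both contain int, so the two alternatives are not disjoint — LL(1) conflict.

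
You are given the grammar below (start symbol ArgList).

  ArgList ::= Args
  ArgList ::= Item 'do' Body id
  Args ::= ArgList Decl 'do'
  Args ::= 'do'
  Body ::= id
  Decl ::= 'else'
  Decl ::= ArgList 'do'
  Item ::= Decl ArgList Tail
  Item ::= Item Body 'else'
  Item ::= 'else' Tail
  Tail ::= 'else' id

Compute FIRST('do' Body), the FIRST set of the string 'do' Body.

{ 'do' }

'do' is a terminal; add {'do'} and stop.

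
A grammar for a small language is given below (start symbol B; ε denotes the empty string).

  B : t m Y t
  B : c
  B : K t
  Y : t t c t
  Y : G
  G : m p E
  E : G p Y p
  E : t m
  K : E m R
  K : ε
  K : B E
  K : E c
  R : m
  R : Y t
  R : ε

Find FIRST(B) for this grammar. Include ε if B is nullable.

B : t m Y t contributes {t}.
B : c contributes {c}.
From B : K t: K nullable, take FIRST(K) ∪ {t} = { c, m, t }.
Union: FIRST(B) = { c, m, t }.

{ c, m, t }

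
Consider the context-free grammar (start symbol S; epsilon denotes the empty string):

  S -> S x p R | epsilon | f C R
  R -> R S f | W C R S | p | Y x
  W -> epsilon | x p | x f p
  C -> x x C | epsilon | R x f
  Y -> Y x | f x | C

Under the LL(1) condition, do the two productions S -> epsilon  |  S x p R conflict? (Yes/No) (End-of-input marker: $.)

Yes

FIRST(epsilon) = { epsilon } and FIRST(S x p R) = { f, x }.
The first alternative is nullable and FOLLOW(S) = { $, f, x } shares f with FIRST of the second — conflict.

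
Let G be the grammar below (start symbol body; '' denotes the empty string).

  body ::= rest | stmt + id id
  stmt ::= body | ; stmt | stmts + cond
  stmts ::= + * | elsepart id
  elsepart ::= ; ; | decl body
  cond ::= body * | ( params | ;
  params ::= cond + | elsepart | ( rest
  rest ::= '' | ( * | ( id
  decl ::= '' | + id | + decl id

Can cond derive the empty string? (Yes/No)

Nullable nonterminals: body, decl, elsepart, params, rest, stmt.
No production of cond has an RHS whose symbols are all nullable, so cond is not nullable.

No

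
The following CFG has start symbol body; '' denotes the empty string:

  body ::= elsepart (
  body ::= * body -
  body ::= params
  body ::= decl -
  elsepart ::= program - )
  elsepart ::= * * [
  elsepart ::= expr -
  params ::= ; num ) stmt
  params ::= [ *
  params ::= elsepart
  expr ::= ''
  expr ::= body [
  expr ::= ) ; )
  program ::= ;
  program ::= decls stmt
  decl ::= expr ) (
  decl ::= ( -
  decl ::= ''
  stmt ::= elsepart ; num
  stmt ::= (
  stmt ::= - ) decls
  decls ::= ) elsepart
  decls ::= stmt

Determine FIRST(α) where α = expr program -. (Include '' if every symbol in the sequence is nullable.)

{ (, ), *, -, ;, [ }

Add FIRST(expr)\{''} = { (, ), *, -, ;, [ }; expr is nullable, continue.
Add FIRST(program) = { (, ), *, -, ;, [ }; program is not nullable, stop.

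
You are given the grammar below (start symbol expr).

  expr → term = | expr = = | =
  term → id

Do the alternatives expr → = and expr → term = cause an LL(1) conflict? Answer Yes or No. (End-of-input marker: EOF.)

FIRST(=) = { = } and FIRST(term =) = { id }.
The FIRST sets are disjoint and neither alternative is nullable — no conflict.

No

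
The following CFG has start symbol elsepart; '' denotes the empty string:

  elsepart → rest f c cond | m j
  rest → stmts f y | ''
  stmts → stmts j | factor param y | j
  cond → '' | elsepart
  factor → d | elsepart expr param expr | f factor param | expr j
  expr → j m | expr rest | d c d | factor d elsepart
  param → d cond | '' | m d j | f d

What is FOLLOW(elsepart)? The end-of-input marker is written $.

{ $, d, f, j, m, y }

elsepart is the start symbol, so $ ∈ FOLLOW(elsepart).
In cond → elsepart: elsepart is at the end, add FOLLOW(cond) = { $, d, f, j, m, y }.
In factor → elsepart expr param expr: add FIRST(expr param expr) = { d, f, j, m }.
In expr → factor d elsepart: elsepart is at the end, add FOLLOW(expr) = { d, f, j, m, y }.
Union: FOLLOW(elsepart) = { $, d, f, j, m, y }.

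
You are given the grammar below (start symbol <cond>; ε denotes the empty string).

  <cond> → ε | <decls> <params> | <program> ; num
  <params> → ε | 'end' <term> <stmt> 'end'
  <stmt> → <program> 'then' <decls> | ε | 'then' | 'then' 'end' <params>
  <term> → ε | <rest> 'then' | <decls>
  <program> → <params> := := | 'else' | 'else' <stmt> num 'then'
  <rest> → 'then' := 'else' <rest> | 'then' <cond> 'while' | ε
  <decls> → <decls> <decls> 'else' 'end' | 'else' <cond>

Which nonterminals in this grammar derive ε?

{ <cond>, <params>, <rest>, <stmt>, <term> }

Directly nullable (have an ε-production): <cond>, <params>, <stmt>, <term>, <rest>.
No other nonterminal has a production whose RHS symbols are all nullable.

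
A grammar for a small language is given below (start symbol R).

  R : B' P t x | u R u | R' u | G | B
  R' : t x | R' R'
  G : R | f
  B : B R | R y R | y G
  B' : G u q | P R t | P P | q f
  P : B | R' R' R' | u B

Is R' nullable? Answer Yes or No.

No

No nonterminal in this grammar is nullable.
No production of R' has an RHS whose symbols are all nullable, so R' is not nullable.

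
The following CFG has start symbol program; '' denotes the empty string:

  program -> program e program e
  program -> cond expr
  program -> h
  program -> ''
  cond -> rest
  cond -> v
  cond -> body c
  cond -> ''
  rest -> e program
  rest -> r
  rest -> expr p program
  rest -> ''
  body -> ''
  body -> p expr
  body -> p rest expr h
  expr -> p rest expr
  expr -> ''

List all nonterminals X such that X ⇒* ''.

{ body, cond, expr, program, rest }

Directly nullable (have an ''-production): program, cond, rest, body, expr.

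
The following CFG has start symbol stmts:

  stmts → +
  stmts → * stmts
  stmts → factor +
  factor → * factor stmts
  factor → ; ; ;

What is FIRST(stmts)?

stmts → + contributes {+}.
stmts → * stmts contributes {*}.
From stmts → factor +: add FIRST(factor) = { *, ; }.
Union: FIRST(stmts) = { *, +, ; }.

{ *, +, ; }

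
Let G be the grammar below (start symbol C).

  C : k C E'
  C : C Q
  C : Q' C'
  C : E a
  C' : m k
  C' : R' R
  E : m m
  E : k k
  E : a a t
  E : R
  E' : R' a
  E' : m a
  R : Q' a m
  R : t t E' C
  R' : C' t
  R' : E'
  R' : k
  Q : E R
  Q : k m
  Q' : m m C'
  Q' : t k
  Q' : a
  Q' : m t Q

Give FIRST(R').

{ k, m }

From R' : C' t: add FIRST(C') = { k, m }.
From R' : E': add FIRST(E') = { k, m }.
R' : k contributes {k}.
Union: FIRST(R') = { k, m }.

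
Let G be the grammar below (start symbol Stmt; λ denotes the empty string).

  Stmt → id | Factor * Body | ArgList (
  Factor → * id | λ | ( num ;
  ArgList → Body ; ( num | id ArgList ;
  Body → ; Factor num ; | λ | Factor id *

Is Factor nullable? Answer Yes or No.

Yes

Factor has an λ-production, so Factor ⇒ λ.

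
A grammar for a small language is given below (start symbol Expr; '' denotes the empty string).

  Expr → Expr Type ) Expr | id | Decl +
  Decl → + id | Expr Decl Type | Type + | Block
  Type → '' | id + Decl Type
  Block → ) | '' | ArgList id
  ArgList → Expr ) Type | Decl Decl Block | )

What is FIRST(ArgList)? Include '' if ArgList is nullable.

{ ), +, id, '' }

From ArgList → Expr ) Type: add FIRST(Expr) = { ), +, id }.
From ArgList → Decl Decl Block: Decl, Decl, Block nullable, take FIRST(Decl) ∪ FIRST(Decl) ∪ FIRST(Block) = { ), +, id }; also '' since the whole RHS is nullable.
ArgList → ) contributes {)}.
Union: FIRST(ArgList) = { ), +, id, '' }.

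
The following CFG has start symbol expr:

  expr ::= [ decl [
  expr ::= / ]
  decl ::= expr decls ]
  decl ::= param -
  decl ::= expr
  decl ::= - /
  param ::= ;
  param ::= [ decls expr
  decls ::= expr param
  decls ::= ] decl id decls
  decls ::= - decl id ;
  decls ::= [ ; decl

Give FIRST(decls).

From decls ::= expr param: add FIRST(expr) = { /, [ }.
decls ::= ] decl id decls contributes {]}.
decls ::= - decl id ; contributes {-}.
decls ::= [ ; decl contributes {[}.
Union: FIRST(decls) = { -, /, [, ] }.

{ -, /, [, ] }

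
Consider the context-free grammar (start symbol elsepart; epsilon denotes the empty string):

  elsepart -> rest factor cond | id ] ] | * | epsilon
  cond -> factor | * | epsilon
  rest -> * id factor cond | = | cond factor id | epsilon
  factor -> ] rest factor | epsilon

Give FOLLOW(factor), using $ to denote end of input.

In elsepart -> rest factor cond: add FIRST(cond)\{epsilon} = { *, ] }.
  Since cond is nullable, also add FOLLOW(elsepart) = { $ }.
In cond -> factor: factor is at the end, add FOLLOW(cond) = { $, *, ], id }.
In rest -> * id factor cond: add FIRST(cond)\{epsilon} = { *, ] }.
  Since cond is nullable, also add FOLLOW(rest) = { $, *, ], id }.
In rest -> cond factor id: add FIRST(id) = { id }.
In factor -> ] rest factor: factor is at the end, add FOLLOW(factor) = { $, *, ], id }.
Union: FOLLOW(factor) = { $, *, ], id }.

{ $, *, ], id }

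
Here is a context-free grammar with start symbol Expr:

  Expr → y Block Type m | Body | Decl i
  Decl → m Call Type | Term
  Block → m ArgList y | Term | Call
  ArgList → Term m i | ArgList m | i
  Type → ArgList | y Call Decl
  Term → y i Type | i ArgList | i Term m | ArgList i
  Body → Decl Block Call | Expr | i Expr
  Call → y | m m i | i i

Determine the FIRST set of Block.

{ i, m, y }

Block → m ArgList y contributes {m}.
From Block → Term: add FIRST(Term) = { i, y }.
From Block → Call: add FIRST(Call) = { i, m, y }.
Union: FIRST(Block) = { i, m, y }.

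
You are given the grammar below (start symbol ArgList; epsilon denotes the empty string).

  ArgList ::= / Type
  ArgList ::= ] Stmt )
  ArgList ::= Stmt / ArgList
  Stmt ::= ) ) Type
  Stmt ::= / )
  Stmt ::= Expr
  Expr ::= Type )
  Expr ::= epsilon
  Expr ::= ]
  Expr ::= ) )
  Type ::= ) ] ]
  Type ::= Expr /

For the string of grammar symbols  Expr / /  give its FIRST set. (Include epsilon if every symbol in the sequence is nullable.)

{ ), /, ] }

Add FIRST(Expr)\{epsilon} = { ), /, ] }; Expr is nullable, continue.
/ is a terminal; add {/} and stop.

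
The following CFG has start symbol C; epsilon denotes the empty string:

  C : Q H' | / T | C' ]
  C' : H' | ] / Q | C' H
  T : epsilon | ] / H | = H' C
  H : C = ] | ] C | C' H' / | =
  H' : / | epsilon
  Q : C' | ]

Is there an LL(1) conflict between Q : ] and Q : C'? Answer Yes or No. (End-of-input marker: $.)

FIRST(]) = { ] } and FIRST(C') = { /, =, ], epsilon }.
Both contain ], so the two alternatives are not disjoint — LL(1) conflict.

Yes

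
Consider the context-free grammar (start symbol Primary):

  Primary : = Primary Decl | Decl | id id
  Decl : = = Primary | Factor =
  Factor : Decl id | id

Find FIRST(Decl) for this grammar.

Decl : = = Primary contributes {=}.
From Decl : Factor =: add FIRST(Factor) = { =, id }.
Union: FIRST(Decl) = { =, id }.

{ =, id }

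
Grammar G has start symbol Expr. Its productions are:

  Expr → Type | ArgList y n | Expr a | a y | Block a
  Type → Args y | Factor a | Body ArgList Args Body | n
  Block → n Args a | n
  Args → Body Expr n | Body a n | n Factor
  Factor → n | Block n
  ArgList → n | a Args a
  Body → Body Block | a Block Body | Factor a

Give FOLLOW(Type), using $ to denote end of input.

In Expr → Type: Type is at the end, add FOLLOW(Expr) = { $, a, n }.
Union: FOLLOW(Type) = { $, a, n }.

{ $, a, n }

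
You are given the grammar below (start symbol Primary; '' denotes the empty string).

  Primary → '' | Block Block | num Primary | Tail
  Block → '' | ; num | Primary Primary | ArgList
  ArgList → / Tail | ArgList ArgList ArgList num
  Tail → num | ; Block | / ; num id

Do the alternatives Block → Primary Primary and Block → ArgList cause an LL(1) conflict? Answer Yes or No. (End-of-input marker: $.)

Yes

FIRST(Primary Primary) = { /, ;, num, '' } and FIRST(ArgList) = { / }.
Both contain /, so the two alternatives are not disjoint — LL(1) conflict.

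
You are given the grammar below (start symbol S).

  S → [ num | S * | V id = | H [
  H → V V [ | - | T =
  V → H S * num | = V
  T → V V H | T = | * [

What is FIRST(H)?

{ *, -, = }

From H → V V [: add FIRST(V) = { *, -, = }.
H → - contributes {-}.
From H → T =: add FIRST(T) = { *, -, = }.
Union: FIRST(H) = { *, -, = }.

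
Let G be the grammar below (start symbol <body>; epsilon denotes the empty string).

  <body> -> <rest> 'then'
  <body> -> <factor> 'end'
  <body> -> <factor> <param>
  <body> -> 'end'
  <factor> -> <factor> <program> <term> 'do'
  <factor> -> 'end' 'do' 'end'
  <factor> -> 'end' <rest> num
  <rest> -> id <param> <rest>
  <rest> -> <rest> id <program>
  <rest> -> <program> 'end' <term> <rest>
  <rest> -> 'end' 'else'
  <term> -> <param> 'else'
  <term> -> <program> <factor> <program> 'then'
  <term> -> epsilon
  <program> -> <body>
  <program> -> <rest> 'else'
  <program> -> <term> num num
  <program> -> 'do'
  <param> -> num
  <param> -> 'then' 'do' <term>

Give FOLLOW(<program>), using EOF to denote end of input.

In <factor> -> <factor> <program> <term> 'do': add FIRST(<term> 'do') = { 'do', 'end', 'then', id, num }.
In <rest> -> <rest> id <program>: <program> is at the end, add FOLLOW(<rest>) = { 'else', 'then', id, num }.
In <rest> -> <program> 'end' <term> <rest>: add FIRST('end' <term> <rest>) = { 'end' }.
In <term> -> <program> <factor> <program> 'then': add FIRST(<factor> <program> 'then') = { 'end' }.
In <term> -> <program> <factor> <program> 'then': add FIRST('then') = { 'then' }.
Union: FOLLOW(<program>) = { 'do', 'else', 'end', 'then', id, num }.

{ 'do', 'else', 'end', 'then', id, num }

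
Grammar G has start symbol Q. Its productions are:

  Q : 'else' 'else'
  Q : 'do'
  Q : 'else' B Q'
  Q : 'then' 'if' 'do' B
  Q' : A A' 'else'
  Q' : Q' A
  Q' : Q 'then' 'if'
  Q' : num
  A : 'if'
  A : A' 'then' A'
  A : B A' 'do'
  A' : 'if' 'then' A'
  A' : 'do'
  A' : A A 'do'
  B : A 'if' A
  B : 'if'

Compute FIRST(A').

A' : 'if' 'then' A' contributes {'if'}.
A' : 'do' contributes {'do'}.
From A' : A A 'do': add FIRST(A) = { 'do', 'if' }.
Union: FIRST(A') = { 'do', 'if' }.

{ 'do', 'if' }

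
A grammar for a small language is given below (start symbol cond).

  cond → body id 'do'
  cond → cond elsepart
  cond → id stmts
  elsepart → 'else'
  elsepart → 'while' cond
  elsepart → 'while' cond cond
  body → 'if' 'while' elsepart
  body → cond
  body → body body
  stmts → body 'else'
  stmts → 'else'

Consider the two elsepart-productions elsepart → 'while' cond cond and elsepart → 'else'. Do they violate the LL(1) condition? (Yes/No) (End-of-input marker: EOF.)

FIRST('while' cond cond) = { 'while' } and FIRST('else') = { 'else' }.
The FIRST sets are disjoint and neither alternative is nullable — no conflict.

No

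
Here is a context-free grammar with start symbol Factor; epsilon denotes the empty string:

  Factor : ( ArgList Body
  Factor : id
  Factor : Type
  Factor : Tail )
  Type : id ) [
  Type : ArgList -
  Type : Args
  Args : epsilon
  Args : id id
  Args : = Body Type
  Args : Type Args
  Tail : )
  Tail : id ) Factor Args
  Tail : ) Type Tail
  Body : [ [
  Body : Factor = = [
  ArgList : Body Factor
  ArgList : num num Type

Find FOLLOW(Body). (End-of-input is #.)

{ #, (, ), -, =, [, id, num }

In Factor : ( ArgList Body: Body is at the end, add FOLLOW(Factor) = { #, (, ), -, =, [, id, num }.
In Args : = Body Type: add FIRST(Type)\{epsilon} = { (, ), =, [, id, num }.
  Since Type is nullable, also add FOLLOW(Args) = { #, (, ), -, =, [, id, num }.
In ArgList : Body Factor: add FIRST(Factor)\{epsilon} = { (, ), =, [, id, num }.
  Since Factor is nullable, also add FOLLOW(ArgList) = { (, ), -, =, [, id, num }.
Union: FOLLOW(Body) = { #, (, ), -, =, [, id, num }.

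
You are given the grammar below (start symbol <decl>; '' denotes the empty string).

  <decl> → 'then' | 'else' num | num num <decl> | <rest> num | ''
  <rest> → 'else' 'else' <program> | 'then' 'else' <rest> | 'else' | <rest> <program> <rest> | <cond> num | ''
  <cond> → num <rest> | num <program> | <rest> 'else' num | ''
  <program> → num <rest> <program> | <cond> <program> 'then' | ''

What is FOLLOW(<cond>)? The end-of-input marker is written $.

{ 'else', 'then', num }

In <rest> → <cond> num: add FIRST(num) = { num }.
In <program> → <cond> <program> 'then': add FIRST(<program> 'then') = { 'else', 'then', num }.
Union: FOLLOW(<cond>) = { 'else', 'then', num }.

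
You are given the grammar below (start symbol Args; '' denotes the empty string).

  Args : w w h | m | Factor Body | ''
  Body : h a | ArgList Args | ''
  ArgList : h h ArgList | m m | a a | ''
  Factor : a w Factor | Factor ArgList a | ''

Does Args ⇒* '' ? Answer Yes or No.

Args has an ''-production, so Args ⇒ ''.

Yes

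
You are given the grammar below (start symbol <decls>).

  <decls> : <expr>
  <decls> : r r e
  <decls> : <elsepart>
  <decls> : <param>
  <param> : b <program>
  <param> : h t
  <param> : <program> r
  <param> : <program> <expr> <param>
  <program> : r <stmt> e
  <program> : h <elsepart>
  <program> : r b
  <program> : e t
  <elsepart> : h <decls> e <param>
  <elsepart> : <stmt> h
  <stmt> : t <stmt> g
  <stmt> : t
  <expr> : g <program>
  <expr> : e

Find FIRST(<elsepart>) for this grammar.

<elsepart> : h <decls> e <param> contributes {h}.
From <elsepart> : <stmt> h: add FIRST(<stmt>) = { t }.
Union: FIRST(<elsepart>) = { h, t }.

{ h, t }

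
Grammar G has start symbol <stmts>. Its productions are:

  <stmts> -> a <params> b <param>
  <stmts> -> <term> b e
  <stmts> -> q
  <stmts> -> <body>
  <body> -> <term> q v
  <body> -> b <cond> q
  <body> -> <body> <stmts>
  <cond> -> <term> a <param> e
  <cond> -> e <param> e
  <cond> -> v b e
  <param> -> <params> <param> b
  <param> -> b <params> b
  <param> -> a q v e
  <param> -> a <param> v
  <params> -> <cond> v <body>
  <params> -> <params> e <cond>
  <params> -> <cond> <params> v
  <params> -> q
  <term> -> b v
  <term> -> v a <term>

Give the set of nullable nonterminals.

{ } (none)

No nonterminal has an empty production or an RHS whose symbols are all nullable.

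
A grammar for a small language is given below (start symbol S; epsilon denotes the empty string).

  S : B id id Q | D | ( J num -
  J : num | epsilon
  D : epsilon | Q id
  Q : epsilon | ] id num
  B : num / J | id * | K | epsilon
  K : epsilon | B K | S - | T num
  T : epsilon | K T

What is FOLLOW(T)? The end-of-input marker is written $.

In K : T num: add FIRST(num) = { num }.
In T : K T: T is at the end, add FOLLOW(T) = { num }.
Union: FOLLOW(T) = { num }.

{ num }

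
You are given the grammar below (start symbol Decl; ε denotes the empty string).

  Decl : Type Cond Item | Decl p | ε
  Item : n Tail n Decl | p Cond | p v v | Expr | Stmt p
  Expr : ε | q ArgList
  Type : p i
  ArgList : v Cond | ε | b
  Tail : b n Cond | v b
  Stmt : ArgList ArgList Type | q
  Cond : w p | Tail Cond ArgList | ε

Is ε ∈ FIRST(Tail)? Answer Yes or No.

Nullable nonterminals: ArgList, Cond, Decl, Expr, Item.
No production of Tail has an RHS whose symbols are all nullable, so Tail is not nullable.

No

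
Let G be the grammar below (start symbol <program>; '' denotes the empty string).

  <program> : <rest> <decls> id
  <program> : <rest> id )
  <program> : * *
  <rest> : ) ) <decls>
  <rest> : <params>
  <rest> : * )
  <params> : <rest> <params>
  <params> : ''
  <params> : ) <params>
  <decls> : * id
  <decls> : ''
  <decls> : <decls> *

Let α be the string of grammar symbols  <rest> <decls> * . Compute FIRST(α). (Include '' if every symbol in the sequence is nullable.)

Add FIRST(<rest>)\{''} = { ), * }; <rest> is nullable, continue.
Add FIRST(<decls>)\{''} = { * }; <decls> is nullable, continue.
* is a terminal; add {*} and stop.

{ ), * }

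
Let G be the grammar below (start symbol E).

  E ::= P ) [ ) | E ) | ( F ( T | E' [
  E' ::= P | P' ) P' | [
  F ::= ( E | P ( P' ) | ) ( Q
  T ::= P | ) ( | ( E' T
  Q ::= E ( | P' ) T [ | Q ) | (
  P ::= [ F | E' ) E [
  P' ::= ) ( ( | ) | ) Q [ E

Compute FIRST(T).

{ (, ), [ }

From T ::= P: add FIRST(P) = { ), [ }.
T ::= ) ( contributes {)}.
T ::= ( E' T contributes {(}.
Union: FIRST(T) = { (, ), [ }.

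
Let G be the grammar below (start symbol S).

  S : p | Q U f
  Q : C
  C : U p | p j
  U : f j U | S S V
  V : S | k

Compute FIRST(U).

{ f, p }

U : f j U contributes {f}.
From U : S S V: add FIRST(S) = { f, p }.
Union: FIRST(U) = { f, p }.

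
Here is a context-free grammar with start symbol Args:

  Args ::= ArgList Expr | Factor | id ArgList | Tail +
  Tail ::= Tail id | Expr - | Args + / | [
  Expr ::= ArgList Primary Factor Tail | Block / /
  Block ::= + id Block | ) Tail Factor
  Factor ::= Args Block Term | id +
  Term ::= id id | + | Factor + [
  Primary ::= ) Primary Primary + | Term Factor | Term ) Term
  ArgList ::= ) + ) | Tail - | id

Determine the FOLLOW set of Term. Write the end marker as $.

In Factor ::= Args Block Term: Term is at the end, add FOLLOW(Factor) = { $, ), +, /, [, id }.
In Primary ::= Term Factor: add FIRST(Factor) = { ), +, [, id }.
In Primary ::= Term ) Term: add FIRST() Term) = { ) }.
In Primary ::= Term ) Term: Term is at the end, add FOLLOW(Primary) = { ), +, [, id }.
Union: FOLLOW(Term) = { $, ), +, /, [, id }.

{ $, ), +, /, [, id }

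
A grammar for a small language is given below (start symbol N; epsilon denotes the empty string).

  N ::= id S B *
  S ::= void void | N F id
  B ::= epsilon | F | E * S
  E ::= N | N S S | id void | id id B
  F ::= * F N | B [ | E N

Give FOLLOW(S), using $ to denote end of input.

{ *, [, id, void }

In N ::= id S B *: add FIRST(B *) = { *, [, id }.
In B ::= E * S: S is at the end, add FOLLOW(B) = { *, [, id }.
In E ::= N S S: add FIRST(S) = { id, void }.
In E ::= N S S: S is at the end, add FOLLOW(E) = { *, id }.
Union: FOLLOW(S) = { *, [, id, void }.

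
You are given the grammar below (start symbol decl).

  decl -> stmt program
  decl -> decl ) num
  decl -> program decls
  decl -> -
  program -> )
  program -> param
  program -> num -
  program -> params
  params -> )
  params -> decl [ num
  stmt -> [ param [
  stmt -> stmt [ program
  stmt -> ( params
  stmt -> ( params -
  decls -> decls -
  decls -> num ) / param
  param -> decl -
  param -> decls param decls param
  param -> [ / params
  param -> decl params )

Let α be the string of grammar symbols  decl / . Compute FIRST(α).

Add FIRST(decl) = { (, ), -, [, num }; decl is not nullable, stop.

{ (, ), -, [, num }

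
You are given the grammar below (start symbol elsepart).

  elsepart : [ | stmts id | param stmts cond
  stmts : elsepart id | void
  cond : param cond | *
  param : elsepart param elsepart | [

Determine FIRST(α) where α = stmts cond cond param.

Add FIRST(stmts) = { [, void }; stmts is not nullable, stop.

{ [, void }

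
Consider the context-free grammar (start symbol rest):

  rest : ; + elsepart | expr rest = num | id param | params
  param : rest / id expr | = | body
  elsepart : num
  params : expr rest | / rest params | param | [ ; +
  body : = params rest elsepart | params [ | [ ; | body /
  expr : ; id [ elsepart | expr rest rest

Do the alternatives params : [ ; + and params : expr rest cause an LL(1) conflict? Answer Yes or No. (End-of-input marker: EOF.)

FIRST([ ; +) = { [ } and FIRST(expr rest) = { ; }.
The FIRST sets are disjoint and neither alternative is nullable — no conflict.

No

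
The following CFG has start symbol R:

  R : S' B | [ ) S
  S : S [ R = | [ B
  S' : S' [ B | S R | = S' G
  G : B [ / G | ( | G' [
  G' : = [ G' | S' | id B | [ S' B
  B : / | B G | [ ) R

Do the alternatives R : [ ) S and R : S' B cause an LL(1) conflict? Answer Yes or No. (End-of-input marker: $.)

FIRST([ ) S) = { [ } and FIRST(S' B) = { =, [ }.
Both contain [, so the two alternatives are not disjoint — LL(1) conflict.

Yes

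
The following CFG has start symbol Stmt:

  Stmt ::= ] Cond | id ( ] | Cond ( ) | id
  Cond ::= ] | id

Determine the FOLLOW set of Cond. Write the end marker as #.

In Stmt ::= ] Cond: Cond is at the end, add FOLLOW(Stmt) = { # }.
In Stmt ::= Cond ( ): add FIRST(( )) = { ( }.
Union: FOLLOW(Cond) = { #, ( }.

{ #, ( }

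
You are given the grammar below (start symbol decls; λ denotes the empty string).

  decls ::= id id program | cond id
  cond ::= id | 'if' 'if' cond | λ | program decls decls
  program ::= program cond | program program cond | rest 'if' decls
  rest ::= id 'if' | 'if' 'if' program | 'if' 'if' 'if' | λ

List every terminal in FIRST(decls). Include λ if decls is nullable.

{ 'if', id }

decls ::= id id program contributes {id}.
From decls ::= cond id: cond nullable, take FIRST(cond) ∪ {id} = { 'if', id }.
Union: FIRST(decls) = { 'if', id }.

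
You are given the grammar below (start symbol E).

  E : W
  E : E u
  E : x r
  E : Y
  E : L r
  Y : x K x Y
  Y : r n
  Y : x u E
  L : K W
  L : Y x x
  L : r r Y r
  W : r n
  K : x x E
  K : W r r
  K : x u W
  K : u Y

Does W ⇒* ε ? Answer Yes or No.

No

No nonterminal in this grammar is nullable.
No production of W has an RHS whose symbols are all nullable, so W is not nullable.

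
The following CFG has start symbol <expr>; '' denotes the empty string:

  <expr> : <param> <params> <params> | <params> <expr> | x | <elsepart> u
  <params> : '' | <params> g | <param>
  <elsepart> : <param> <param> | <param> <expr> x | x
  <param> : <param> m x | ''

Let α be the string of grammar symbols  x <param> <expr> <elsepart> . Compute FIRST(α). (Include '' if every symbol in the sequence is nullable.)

{ x }

x is a terminal; add {x} and stop.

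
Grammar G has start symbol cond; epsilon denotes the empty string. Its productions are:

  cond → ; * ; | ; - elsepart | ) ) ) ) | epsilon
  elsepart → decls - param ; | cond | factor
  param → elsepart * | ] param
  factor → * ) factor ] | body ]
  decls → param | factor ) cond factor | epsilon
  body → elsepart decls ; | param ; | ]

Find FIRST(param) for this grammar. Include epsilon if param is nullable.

From param → elsepart *: elsepart nullable, take FIRST(elsepart) ∪ {*} = { ), *, -, ;, ] }.
param → ] param contributes {]}.
Union: FIRST(param) = { ), *, -, ;, ] }.

{ ), *, -, ;, ] }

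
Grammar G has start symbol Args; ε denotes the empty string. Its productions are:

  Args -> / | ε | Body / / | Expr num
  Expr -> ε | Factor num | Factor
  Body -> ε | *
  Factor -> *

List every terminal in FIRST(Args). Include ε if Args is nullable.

{ *, /, num, ε }

Args -> / contributes {/}.
Args -> ε contributes ε.
From Args -> Body / /: Body nullable, take FIRST(Body) ∪ {/} = { *, / }.
From Args -> Expr num: Expr nullable, take FIRST(Expr) ∪ {num} = { *, num }.
Union: FIRST(Args) = { *, /, num, ε }.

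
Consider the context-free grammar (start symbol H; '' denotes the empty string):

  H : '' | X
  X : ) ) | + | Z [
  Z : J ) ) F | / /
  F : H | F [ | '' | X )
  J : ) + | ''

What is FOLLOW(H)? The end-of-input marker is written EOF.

{ EOF, [ }

H is the start symbol, so EOF ∈ FOLLOW(H).
In F : H: H is at the end, add FOLLOW(F) = { [ }.
Union: FOLLOW(H) = { EOF, [ }.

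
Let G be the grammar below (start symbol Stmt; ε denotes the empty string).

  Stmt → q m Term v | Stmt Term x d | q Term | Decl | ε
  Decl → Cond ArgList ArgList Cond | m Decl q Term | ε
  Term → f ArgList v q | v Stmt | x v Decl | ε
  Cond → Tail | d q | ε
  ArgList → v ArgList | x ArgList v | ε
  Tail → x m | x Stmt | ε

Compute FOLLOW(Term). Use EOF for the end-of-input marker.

{ EOF, d, f, q, v, x }

In Stmt → q m Term v: add FIRST(v) = { v }.
In Stmt → Stmt Term x d: add FIRST(x d) = { x }.
In Stmt → q Term: Term is at the end, add FOLLOW(Stmt) = { EOF, d, f, q, v, x }.
In Decl → m Decl q Term: Term is at the end, add FOLLOW(Decl) = { EOF, d, f, q, v, x }.
Union: FOLLOW(Term) = { EOF, d, f, q, v, x }.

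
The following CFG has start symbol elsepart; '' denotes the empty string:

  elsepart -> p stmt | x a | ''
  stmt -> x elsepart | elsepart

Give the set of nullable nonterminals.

Directly nullable (have an ''-production): elsepart.
stmt -> elsepart with every symbol nullable, so stmt is nullable.

{ elsepart, stmt }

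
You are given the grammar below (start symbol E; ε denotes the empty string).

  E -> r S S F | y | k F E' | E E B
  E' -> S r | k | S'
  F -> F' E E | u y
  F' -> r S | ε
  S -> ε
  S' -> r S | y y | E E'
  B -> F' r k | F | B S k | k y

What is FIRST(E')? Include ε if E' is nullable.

From E' -> S r: S nullable, take FIRST(S) ∪ {r} = { r }.
E' -> k contributes {k}.
From E' -> S': add FIRST(S') = { k, r, y }.
Union: FIRST(E') = { k, r, y }.

{ k, r, y }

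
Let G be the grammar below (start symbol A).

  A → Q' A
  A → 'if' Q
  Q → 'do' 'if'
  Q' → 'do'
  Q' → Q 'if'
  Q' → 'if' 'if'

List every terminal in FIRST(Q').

{ 'do', 'if' }

Q' → 'do' contributes {'do'}.
From Q' → Q 'if': add FIRST(Q) = { 'do' }.
Q' → 'if' 'if' contributes {'if'}.
Union: FIRST(Q') = { 'do', 'if' }.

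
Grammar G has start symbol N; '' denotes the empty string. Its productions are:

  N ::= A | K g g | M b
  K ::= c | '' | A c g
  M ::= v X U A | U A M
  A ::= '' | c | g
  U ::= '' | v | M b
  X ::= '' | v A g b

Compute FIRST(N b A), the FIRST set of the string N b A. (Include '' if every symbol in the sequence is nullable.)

Add FIRST(N)\{''} = { c, g, v }; N is nullable, continue.
b is a terminal; add {b} and stop.

{ b, c, g, v }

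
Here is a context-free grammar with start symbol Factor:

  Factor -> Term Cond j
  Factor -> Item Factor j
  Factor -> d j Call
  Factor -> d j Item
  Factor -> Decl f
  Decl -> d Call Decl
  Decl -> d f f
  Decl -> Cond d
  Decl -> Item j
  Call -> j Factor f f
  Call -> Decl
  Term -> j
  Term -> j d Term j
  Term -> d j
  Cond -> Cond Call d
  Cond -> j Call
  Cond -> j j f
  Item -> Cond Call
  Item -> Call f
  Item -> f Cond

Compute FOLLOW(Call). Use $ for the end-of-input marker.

{ $, d, f, j }

In Factor -> d j Call: Call is at the end, add FOLLOW(Factor) = { $, f, j }.
In Decl -> d Call Decl: add FIRST(Decl) = { d, f, j }.
In Cond -> Cond Call d: add FIRST(d) = { d }.
In Cond -> j Call: Call is at the end, add FOLLOW(Cond) = { $, d, f, j }.
In Item -> Cond Call: Call is at the end, add FOLLOW(Item) = { $, d, f, j }.
In Item -> Call f: add FIRST(f) = { f }.
Union: FOLLOW(Call) = { $, d, f, j }.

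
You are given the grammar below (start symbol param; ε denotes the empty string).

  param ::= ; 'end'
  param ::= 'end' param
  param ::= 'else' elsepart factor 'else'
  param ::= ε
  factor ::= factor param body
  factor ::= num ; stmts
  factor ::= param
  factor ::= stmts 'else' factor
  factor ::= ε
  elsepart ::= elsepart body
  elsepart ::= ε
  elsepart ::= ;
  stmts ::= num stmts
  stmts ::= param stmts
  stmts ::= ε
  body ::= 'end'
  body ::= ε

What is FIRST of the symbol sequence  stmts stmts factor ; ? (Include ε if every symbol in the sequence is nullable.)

{ 'else', 'end', ;, num }

Add FIRST(stmts)\{ε} = { 'else', 'end', ;, num }; stmts is nullable, continue.
Add FIRST(stmts)\{ε} = { 'else', 'end', ;, num }; stmts is nullable, continue.
Add FIRST(factor)\{ε} = { 'else', 'end', ;, num }; factor is nullable, continue.
; is a terminal; add {;} and stop.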